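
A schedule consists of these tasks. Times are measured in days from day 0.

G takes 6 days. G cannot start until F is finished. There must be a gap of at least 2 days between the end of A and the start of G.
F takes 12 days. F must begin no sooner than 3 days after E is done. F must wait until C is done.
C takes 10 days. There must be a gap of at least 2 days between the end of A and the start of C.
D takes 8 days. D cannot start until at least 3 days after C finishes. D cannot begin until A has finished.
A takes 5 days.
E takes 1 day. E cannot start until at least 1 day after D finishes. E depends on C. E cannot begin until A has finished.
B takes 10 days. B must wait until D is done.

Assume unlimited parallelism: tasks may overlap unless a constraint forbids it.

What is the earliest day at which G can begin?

Nothing blocks A, so it runs from day 0 to day 5.
After A (finishes day 5, plus 2-day gap → day 7), C can start at day 7 and finishes at day 17.
D needs all of C (finishes day 17, plus 3-day gap → day 20); A (finishes day 5). That puts its earliest start at day 20; it finishes at 20 + 8 = day 28.
E cannot start until D (finishes day 28, plus 1-day gap → day 29); C (finishes day 17); A (finishes day 5). The controlling bound is day 29, so E finishes at 29 + 1 = day 30.
For F: E (finishes day 30, plus 3-day gap → day 33); C (finishes day 17). Taking the maximum gives a start of day 33, and it finishes at 33 + 12 = day 45.
G waits on F (finishes day 45); A (finishes day 5, plus 2-day gap → day 7). The latest of these is day 45, which is the earliest G can start.

45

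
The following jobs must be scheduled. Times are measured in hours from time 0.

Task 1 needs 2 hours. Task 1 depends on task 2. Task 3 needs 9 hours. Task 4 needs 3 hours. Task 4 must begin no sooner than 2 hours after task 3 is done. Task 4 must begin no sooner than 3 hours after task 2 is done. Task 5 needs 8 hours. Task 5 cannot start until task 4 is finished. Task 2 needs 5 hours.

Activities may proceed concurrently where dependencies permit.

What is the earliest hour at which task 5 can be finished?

22

Task 3 can start immediately at hour 0; it finishes at hour 9.
Task 2 has no prerequisites, so it starts at hour 0 and finishes at hour 5.
Task 4 has to wait for task 3 (finishes hour 9, plus 2-hour gap → hour 11); task 2 (finishes hour 5, plus 3-hour gap → hour 8). The latest of these is hour 11, so task 4 runs hour 11 to 11 + 3 = hour 14.
After task 4 (finishes hour 14), task 5 can start at hour 14 and finishes at hour 22.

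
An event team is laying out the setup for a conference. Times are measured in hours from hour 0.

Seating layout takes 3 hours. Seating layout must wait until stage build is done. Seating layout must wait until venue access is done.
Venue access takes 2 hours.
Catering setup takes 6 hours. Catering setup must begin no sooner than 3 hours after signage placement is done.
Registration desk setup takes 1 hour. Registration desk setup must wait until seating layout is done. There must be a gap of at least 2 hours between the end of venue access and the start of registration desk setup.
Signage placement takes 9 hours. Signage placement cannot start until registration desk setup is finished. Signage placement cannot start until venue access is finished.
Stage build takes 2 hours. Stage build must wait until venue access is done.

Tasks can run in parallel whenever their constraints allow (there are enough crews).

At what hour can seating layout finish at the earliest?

7

Nothing blocks venue access, so it runs from hour 0 to hour 2.
Stage build cannot begin until venue access (finishes hour 2). It runs from hour 2 to 2 + 2 = hour 4.
For seating layout: stage build (finishes hour 4); venue access (finishes hour 2). Taking the maximum gives a start of hour 4, and it finishes at 4 + 3 = hour 7.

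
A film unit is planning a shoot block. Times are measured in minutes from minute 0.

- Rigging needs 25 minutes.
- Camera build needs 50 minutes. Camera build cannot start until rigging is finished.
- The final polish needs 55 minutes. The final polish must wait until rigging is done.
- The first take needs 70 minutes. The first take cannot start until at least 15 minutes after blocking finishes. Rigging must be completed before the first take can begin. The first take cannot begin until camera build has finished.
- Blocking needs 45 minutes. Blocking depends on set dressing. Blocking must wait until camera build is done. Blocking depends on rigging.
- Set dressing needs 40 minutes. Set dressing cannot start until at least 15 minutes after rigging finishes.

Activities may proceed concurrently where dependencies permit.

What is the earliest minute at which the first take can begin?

Nothing blocks rigging, so it runs from minute 0 to minute 25.
Camera build cannot begin until rigging (finishes minute 25). It runs from minute 25 to 25 + 50 = minute 75.
After rigging (finishes minute 25, plus 15-minute gap → minute 40), set dressing can start at minute 40 and finishes at minute 80.
Blocking cannot start until set dressing (finishes minute 80); camera build (finishes minute 75); rigging (finishes minute 25). The controlling bound is minute 80, so blocking finishes at 80 + 45 = minute 125.
The first take waits on blocking (finishes minute 125, plus 15-minute gap → minute 140); rigging (finishes minute 25); camera build (finishes minute 75). The latest of these is minute 140, which is the earliest the first take can start.

140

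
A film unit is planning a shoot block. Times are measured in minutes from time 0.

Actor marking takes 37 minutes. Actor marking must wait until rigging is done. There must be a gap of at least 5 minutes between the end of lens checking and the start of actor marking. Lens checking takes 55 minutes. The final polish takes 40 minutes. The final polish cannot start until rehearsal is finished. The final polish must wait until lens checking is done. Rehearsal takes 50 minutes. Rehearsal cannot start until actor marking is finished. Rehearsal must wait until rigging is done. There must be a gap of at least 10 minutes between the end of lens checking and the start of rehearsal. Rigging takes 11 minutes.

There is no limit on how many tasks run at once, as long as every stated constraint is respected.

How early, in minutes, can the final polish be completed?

187

Nothing blocks lens checking, so it runs from minute 0 to minute 55.
Rigging can start immediately at minute 0; it finishes at minute 11.
Actor marking cannot start until rigging (finishes minute 11); lens checking (finishes minute 55, plus 5-minute gap → minute 60). The controlling bound is minute 60, so actor marking finishes at 60 + 37 = minute 97.
Rehearsal needs all of actor marking (finishes minute 97); rigging (finishes minute 11); lens checking (finishes minute 55, plus 10-minute gap → minute 65). That puts its earliest start at minute 97; it finishes at 97 + 50 = minute 147.
For the final polish: rehearsal (finishes minute 147); lens checking (finishes minute 55). Taking the maximum gives a start of minute 147, and it finishes at 147 + 40 = minute 187.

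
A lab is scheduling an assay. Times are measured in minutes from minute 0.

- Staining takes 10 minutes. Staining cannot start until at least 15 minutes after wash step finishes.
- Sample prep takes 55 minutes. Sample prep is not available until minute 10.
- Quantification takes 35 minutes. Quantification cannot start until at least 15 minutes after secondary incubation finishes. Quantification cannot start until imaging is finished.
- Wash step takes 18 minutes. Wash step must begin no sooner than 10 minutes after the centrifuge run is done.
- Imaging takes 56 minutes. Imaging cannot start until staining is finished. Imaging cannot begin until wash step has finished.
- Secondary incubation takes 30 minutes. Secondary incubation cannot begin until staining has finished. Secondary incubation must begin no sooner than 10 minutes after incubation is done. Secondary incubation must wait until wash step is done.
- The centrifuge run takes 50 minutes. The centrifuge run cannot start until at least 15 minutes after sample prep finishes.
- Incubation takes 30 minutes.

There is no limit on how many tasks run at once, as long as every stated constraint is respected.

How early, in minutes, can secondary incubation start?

183

Incubation has no prerequisites, so it starts at minute 0 and finishes at minute 30.
Sample prep waits on its own release at minute 10, so it starts at minute 10 and finishes at 10 + 55 = minute 65.
The centrifuge run waits on sample prep (finishes minute 65, plus 15-minute gap → minute 80), so it starts at minute 80 and finishes at 80 + 50 = minute 130.
Wash step cannot begin until the centrifuge run (finishes minute 130, plus 10-minute gap → minute 140). It runs from minute 140 to 140 + 18 = minute 158.
Staining waits on wash step (finishes minute 158, plus 15-minute gap → minute 173), so it starts at minute 173 and finishes at 173 + 10 = minute 183.
Secondary incubation waits on staining (finishes minute 183); incubation (finishes minute 30, plus 10-minute gap → minute 40); wash step (finishes minute 158). The latest of these is minute 183, which is the earliest secondary incubation can start.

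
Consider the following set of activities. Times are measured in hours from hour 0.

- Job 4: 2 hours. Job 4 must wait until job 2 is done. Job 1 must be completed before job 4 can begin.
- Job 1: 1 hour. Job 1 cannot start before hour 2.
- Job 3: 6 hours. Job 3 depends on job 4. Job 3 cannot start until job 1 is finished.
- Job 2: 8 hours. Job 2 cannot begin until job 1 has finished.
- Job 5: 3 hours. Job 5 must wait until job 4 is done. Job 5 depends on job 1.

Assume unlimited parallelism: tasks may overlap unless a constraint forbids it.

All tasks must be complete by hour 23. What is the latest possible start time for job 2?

7

Job 3 must finish by hour 23; it takes 6 hours, so it must start by 23 − 6 = hour 17.
Job 5 must finish by hour 23; it takes 3 hours, so it must start by 23 − 3 = hour 20.
Job 4 has several dependents: job 3 (must start by hour 17); job 5 (must start by hour 20). The earliest of those limits is hour 17, so job 4 must start by 17 − 2 = hour 15.
Job 2 must finish before job 4 (must start by hour 15). With an 8-hour duration, job 2 must start by 15 − 8 = hour 7.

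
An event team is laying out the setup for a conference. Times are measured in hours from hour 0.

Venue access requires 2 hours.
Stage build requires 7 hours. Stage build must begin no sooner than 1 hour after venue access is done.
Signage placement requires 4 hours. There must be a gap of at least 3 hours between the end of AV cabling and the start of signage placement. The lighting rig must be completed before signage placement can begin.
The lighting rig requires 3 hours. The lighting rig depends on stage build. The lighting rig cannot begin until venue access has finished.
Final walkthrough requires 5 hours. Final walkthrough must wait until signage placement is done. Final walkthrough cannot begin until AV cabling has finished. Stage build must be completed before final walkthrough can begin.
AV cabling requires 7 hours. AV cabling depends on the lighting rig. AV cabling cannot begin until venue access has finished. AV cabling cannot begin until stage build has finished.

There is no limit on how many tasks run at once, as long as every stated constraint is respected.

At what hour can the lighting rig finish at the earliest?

13

Venue access can start immediately at hour 0; it finishes at hour 2.
After venue access (finishes hour 2, plus 1-hour gap → hour 3), stage build can start at hour 3 and finishes at hour 10.
The lighting rig needs all of stage build (finishes hour 10); venue access (finishes hour 2). That puts its earliest start at hour 10; it finishes at 10 + 3 = hour 13.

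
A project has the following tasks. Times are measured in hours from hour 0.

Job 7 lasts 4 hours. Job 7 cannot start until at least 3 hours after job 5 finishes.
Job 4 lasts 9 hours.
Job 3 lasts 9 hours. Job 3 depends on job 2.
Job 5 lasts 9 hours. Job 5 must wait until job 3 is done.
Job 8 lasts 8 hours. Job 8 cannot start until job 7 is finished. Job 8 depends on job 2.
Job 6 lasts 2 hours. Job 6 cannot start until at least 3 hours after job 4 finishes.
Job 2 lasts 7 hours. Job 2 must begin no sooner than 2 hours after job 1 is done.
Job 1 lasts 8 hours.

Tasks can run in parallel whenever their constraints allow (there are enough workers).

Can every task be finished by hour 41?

Job 4 can start immediately at hour 0; it finishes at hour 9.
After job 4 (finishes hour 9, plus 3-hour gap → hour 12), job 6 can start at hour 12 and finishes at hour 14.
Job 1 can start immediately at hour 0; it finishes at hour 8.
Job 2 cannot begin until job 1 (finishes hour 8, plus 2-hour gap → hour 10). It runs from hour 10 to 10 + 7 = hour 17.
Job 3 cannot begin until job 2 (finishes hour 17). It runs from hour 17 to 17 + 9 = hour 26.
Job 5 waits on job 3 (finishes hour 26), so it starts at hour 26 and finishes at 26 + 9 = hour 35.
Job 7 cannot begin until job 5 (finishes hour 35, plus 3-hour gap → hour 38). It runs from hour 38 to 38 + 4 = hour 42.
Job 8 has to wait for job 7 (finishes hour 42); job 2 (finishes hour 17). The latest of these is hour 42, so job 8 runs hour 42 to 42 + 8 = hour 50.
The earliest everything can be done is hour 50, which is after the deadline of 41, so it is not possible.

No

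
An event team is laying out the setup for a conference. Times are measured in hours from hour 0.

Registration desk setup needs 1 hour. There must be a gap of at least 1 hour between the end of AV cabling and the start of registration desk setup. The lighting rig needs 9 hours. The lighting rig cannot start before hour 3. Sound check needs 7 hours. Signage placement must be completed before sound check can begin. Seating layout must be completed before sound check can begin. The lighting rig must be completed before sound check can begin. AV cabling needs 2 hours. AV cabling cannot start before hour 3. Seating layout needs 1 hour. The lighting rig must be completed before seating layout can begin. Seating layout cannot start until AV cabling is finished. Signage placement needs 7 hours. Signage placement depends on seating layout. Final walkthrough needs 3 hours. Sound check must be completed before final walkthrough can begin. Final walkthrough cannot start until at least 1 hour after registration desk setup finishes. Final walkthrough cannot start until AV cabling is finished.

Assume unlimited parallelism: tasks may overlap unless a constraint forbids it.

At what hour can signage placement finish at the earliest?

20

AV cabling waits on its own release at hour 3, so it starts at hour 3 and finishes at 3 + 2 = hour 5.
The lighting rig cannot begin until its own release at hour 3. It runs from hour 3 to 3 + 9 = hour 12.
Seating layout needs all of the lighting rig (finishes hour 12); AV cabling (finishes hour 5). That puts its earliest start at hour 12; it finishes at 12 + 1 = hour 13.
Signage placement cannot begin until seating layout (finishes hour 13). It runs from hour 13 to 13 + 7 = hour 20.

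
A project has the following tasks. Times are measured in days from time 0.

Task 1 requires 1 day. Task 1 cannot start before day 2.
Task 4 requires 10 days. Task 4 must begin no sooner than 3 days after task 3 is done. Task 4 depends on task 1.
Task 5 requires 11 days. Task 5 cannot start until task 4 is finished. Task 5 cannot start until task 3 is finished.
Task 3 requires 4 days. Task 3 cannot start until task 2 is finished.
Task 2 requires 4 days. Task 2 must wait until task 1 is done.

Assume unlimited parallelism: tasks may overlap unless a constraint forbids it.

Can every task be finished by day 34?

Task 1 cannot begin until its own release at day 2. It runs from day 2 to 2 + 1 = day 3.
Task 2 waits on task 1 (finishes day 3), so it starts at day 3 and finishes at 3 + 4 = day 7.
Task 3 waits on task 2 (finishes day 7), so it starts at day 7 and finishes at 7 + 4 = day 11.
For task 4: task 3 (finishes day 11, plus 3-day gap → day 14); task 1 (finishes day 3). Taking the maximum gives a start of day 14, and it finishes at 14 + 10 = day 24.
Task 5 cannot start until task 4 (finishes day 24); task 3 (finishes day 11). The controlling bound is day 24, so task 5 finishes at 24 + 11 = day 35.
The earliest everything can be done is day 35, which is after the deadline of 34, so it is not possible.

No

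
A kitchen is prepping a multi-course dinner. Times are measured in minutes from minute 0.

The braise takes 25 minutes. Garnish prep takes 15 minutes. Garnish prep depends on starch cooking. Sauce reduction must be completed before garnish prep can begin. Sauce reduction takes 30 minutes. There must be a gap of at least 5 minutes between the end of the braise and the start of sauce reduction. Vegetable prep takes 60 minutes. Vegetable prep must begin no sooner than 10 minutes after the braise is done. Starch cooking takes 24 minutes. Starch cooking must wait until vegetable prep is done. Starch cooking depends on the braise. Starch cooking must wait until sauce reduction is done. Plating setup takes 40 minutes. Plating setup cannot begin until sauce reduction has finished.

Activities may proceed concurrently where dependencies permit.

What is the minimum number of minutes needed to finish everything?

The braise can start immediately at minute 0; it finishes at minute 25.
After the braise (finishes minute 25, plus 5-minute gap → minute 30), sauce reduction can start at minute 30 and finishes at minute 60.
Plating setup waits on sauce reduction (finishes minute 60), so it starts at minute 60 and finishes at 60 + 40 = minute 100.
Vegetable prep cannot begin until the braise (finishes minute 25, plus 10-minute gap → minute 35). It runs from minute 35 to 35 + 60 = minute 95.
Starch cooking cannot start until vegetable prep (finishes minute 95); the braise (finishes minute 25); sauce reduction (finishes minute 60). The controlling bound is minute 95, so starch cooking finishes at 95 + 24 = minute 119.
Garnish prep cannot start until starch cooking (finishes minute 119); sauce reduction (finishes minute 60). The controlling bound is minute 119, so garnish prep finishes at 119 + 15 = minute 134.
All tasks are finished once the last one completes. Finish times: The braise at 25, Vegetable prep at 95, Sauce reduction at 60, Starch cooking at 119, Plating setup at 100, Garnish prep at 134. The latest is minute 134.

134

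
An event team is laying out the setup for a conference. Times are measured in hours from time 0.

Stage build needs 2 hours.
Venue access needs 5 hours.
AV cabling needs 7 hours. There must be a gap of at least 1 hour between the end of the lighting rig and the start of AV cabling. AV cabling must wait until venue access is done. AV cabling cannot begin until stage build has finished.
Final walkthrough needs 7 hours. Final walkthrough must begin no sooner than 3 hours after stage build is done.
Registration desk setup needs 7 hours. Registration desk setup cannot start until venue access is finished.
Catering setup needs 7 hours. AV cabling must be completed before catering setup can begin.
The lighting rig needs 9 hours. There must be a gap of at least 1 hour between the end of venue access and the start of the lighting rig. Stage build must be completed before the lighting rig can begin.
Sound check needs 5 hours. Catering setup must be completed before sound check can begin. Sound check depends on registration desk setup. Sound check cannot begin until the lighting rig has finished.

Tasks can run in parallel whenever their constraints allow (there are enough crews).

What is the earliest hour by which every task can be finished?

Stage build has no prerequisites, so it starts at hour 0 and finishes at hour 2.
After stage build (finishes hour 2, plus 3-hour gap → hour 5), final walkthrough can start at hour 5 and finishes at hour 12.
Venue access can start immediately at hour 0; it finishes at hour 5.
After venue access (finishes hour 5), registration desk setup can start at hour 5 and finishes at hour 12.
The lighting rig needs all of venue access (finishes hour 5, plus 1-hour gap → hour 6); stage build (finishes hour 2). That puts its earliest start at hour 6; it finishes at 6 + 9 = hour 15.
For AV cabling: the lighting rig (finishes hour 15, plus 1-hour gap → hour 16); venue access (finishes hour 5); stage build (finishes hour 2). Taking the maximum gives a start of hour 16, and it finishes at 16 + 7 = hour 23.
After AV cabling (finishes hour 23), catering setup can start at hour 23 and finishes at hour 30.
Sound check needs all of catering setup (finishes hour 30); registration desk setup (finishes hour 12); the lighting rig (finishes hour 15). That puts its earliest start at hour 30; it finishes at 30 + 5 = hour 35.
All tasks are finished once the last one completes. Finish times: Venue access at 5, Stage build at 2, The lighting rig at 15, AV cabling at 23, Registration desk setup at 12, Catering setup at 30, Sound check at 35, Final walkthrough at 12. The latest is hour 35.

35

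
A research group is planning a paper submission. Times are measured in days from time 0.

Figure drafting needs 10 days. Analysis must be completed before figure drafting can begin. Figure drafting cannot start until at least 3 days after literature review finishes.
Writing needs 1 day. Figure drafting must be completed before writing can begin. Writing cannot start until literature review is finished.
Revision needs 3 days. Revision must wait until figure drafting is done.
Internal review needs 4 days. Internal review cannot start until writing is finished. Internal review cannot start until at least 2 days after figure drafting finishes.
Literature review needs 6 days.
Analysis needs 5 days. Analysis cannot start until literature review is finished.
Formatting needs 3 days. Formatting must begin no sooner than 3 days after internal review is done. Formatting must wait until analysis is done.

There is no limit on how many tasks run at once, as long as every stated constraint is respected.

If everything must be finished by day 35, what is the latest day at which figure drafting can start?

13

To finish by day 35, formatting (duration 3) must start no later than day 32.
Internal review must finish before formatting (must start by day 32, minus 3-day gap → day 29). With a 4-day duration, internal review must start by 29 − 4 = day 25.
Since internal review (must start by day 25) depends on it, writing must finish by day 25. Backing off its 1-day duration gives a latest start of day 24.
To finish by day 35, revision (duration 3) must start no later than day 32.
Figure drafting must finish in time for writing (must start by day 24); internal review (must start by day 25, minus 2-day gap → day 23); revision (must start by day 32). The tightest is day 23, so figure drafting must start by 23 − 10 = day 13.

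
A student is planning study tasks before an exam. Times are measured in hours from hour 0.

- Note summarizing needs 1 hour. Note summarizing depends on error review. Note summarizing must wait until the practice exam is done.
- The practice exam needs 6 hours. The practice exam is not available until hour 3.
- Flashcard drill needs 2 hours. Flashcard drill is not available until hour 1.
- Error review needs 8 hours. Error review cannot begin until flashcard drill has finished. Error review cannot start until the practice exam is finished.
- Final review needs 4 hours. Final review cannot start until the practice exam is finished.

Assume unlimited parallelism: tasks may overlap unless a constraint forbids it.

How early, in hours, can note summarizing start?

17

The practice exam waits on its own release at hour 3, so it starts at hour 3 and finishes at 3 + 6 = hour 9.
Flashcard drill waits on its own release at hour 1, so it starts at hour 1 and finishes at 1 + 2 = hour 3.
Error review cannot start until flashcard drill (finishes hour 3); the practice exam (finishes hour 9). The controlling bound is hour 9, so error review finishes at 9 + 8 = hour 17.
Note summarizing waits on error review (finishes hour 17); the practice exam (finishes hour 9). The latest of these is hour 17, which is the earliest note summarizing can start.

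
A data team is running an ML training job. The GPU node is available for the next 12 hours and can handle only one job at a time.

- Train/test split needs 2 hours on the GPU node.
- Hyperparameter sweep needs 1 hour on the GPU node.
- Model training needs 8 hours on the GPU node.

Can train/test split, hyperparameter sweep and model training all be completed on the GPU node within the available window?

Running back to back, the jobs need 2 + 1 + 8 = 11 hours on the GPU node.
Since 11 ≤ 12, they fit within the window.

Yes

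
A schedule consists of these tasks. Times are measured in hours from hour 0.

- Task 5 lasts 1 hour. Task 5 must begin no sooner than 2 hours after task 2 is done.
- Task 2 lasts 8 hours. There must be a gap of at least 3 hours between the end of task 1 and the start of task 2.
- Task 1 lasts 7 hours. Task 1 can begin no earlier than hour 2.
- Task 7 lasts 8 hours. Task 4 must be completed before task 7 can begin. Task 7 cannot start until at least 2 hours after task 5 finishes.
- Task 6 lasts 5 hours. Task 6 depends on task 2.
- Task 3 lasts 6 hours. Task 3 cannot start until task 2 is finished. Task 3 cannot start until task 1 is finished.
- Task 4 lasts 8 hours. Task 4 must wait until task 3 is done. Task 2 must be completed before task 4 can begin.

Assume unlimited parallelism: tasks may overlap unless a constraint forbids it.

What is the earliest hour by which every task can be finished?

After its own release at hour 2, task 1 can start at hour 2 and finishes at hour 9.
After task 1 (finishes hour 9, plus 3-hour gap → hour 12), task 2 can start at hour 12 and finishes at hour 20.
Task 6 cannot begin until task 2 (finishes hour 20). It runs from hour 20 to 20 + 5 = hour 25.
After task 2 (finishes hour 20, plus 2-hour gap → hour 22), task 5 can start at hour 22 and finishes at hour 23.
Task 3 needs all of task 2 (finishes hour 20); task 1 (finishes hour 9). That puts its earliest start at hour 20; it finishes at 20 + 6 = hour 26.
Task 4 needs all of task 3 (finishes hour 26); task 2 (finishes hour 20). That puts its earliest start at hour 26; it finishes at 26 + 8 = hour 34.
Task 7 needs all of task 4 (finishes hour 34); task 5 (finishes hour 23, plus 2-hour gap → hour 25). That puts its earliest start at hour 34; it finishes at 34 + 8 = hour 42.
All tasks are finished once the last one completes. Finish times: Task 1 at 9, Task 2 at 20, Task 3 at 26, Task 4 at 34, Task 5 at 23, Task 6 at 25, Task 7 at 42. The latest is hour 42.

42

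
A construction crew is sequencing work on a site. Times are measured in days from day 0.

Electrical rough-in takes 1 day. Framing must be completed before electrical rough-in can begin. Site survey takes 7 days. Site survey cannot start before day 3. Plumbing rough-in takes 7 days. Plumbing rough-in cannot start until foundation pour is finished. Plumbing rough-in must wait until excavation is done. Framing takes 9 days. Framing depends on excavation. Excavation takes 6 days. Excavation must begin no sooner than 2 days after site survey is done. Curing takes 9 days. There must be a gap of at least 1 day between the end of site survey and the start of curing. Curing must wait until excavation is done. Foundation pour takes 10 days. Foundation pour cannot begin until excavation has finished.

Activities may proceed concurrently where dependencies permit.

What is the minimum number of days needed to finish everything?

35

Site survey waits on its own release at day 3, so it starts at day 3 and finishes at 3 + 7 = day 10.
Excavation cannot begin until site survey (finishes day 10, plus 2-day gap → day 12). It runs from day 12 to 12 + 6 = day 18.
Framing waits on excavation (finishes day 18), so it starts at day 18 and finishes at 18 + 9 = day 27.
After framing (finishes day 27), electrical rough-in can start at day 27 and finishes at day 28.
Curing needs all of site survey (finishes day 10, plus 1-day gap → day 11); excavation (finishes day 18). That puts its earliest start at day 18; it finishes at 18 + 9 = day 27.
Foundation pour waits on excavation (finishes day 18), so it starts at day 18 and finishes at 18 + 10 = day 28.
Plumbing rough-in has to wait for foundation pour (finishes day 28); excavation (finishes day 18). The latest of these is day 28, so plumbing rough-in runs day 28 to 28 + 7 = day 35.
All tasks are finished once the last one completes. Finish times: Site survey at 10, Excavation at 18, Foundation pour at 28, Curing at 27, Framing at 27, Plumbing rough-in at 35, Electrical rough-in at 28. The latest is day 35.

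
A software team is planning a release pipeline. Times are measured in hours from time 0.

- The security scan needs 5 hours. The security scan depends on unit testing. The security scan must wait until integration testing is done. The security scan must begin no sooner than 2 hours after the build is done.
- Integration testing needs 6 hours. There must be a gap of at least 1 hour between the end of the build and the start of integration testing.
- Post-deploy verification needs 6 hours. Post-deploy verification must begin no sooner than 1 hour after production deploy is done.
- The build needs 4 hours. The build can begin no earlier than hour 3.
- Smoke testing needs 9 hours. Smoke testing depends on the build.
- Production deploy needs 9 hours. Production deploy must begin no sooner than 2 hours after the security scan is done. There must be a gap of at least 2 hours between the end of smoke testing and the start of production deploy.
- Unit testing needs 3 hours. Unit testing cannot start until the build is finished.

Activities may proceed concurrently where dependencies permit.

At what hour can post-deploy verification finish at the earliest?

37

After its own release at hour 3, the build can start at hour 3 and finishes at hour 7.
Smoke testing cannot begin until the build (finishes hour 7). It runs from hour 7 to 7 + 9 = hour 16.
Integration testing cannot begin until the build (finishes hour 7, plus 1-hour gap → hour 8). It runs from hour 8 to 8 + 6 = hour 14.
Unit testing cannot begin until the build (finishes hour 7). It runs from hour 7 to 7 + 3 = hour 10.
The security scan needs all of unit testing (finishes hour 10); integration testing (finishes hour 14); the build (finishes hour 7, plus 2-hour gap → hour 9). That puts its earliest start at hour 14; it finishes at 14 + 5 = hour 19.
For production deploy: the security scan (finishes hour 19, plus 2-hour gap → hour 21); smoke testing (finishes hour 16, plus 2-hour gap → hour 18). Taking the maximum gives a start of hour 21, and it finishes at 21 + 9 = hour 30.
Post-deploy verification cannot begin until production deploy (finishes hour 30, plus 1-hour gap → hour 31). It runs from hour 31 to 31 + 6 = hour 37.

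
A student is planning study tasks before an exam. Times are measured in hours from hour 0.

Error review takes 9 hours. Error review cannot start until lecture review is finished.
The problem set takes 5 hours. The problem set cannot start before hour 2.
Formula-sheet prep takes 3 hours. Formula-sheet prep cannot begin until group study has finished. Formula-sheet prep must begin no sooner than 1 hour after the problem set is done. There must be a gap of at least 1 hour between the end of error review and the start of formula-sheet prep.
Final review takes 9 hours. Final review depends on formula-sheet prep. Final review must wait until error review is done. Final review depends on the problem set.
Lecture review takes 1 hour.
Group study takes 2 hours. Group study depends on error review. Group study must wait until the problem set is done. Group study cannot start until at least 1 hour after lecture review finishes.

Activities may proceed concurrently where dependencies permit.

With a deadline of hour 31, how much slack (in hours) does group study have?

The problem set waits on its own release at hour 2, so it starts at hour 2 and finishes at 2 + 5 = hour 7.
Nothing blocks lecture review, so it runs from hour 0 to hour 1.
After lecture review (finishes hour 1), error review can start at hour 1 and finishes at hour 10.
Group study needs all of error review (finishes hour 10); the problem set (finishes hour 7); lecture review (finishes hour 1, plus 1-hour gap → hour 2). That puts its earliest start at hour 10; it finishes at 10 + 2 = hour 12.

Working backward from the deadline:
To finish by hour 31, final review (duration 9) must start no later than hour 22.
Since final review (must start by hour 22) depends on it, formula-sheet prep must finish by hour 22. Backing off its 3-hour duration gives a latest start of hour 19.
Since formula-sheet prep (must start by hour 19) depends on it, group study must finish by hour 19. Backing off its 2-hour duration gives a latest start of hour 17.
So group study can start as early as hour 10 and as late as hour 17, giving 17 − 10 = 7 hours of slack.

7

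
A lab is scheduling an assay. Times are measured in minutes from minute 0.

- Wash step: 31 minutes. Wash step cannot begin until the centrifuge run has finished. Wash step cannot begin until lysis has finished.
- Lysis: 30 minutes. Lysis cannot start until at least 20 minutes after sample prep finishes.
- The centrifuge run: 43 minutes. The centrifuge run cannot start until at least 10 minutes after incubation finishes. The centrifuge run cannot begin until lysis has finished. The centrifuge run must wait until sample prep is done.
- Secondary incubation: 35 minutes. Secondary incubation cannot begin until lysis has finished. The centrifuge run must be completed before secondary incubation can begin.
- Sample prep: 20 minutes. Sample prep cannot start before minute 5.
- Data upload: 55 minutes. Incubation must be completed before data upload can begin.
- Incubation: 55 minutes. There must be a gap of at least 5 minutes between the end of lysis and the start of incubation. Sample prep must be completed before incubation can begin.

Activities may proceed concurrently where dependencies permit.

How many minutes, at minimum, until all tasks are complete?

Sample prep cannot begin until its own release at minute 5. It runs from minute 5 to 5 + 20 = minute 25.
Lysis waits on sample prep (finishes minute 25, plus 20-minute gap → minute 45), so it starts at minute 45 and finishes at 45 + 30 = minute 75.
Incubation has to wait for lysis (finishes minute 75, plus 5-minute gap → minute 80); sample prep (finishes minute 25). The latest of these is minute 80, so incubation runs minute 80 to 80 + 55 = minute 135.
Data upload waits on incubation (finishes minute 135), so it starts at minute 135 and finishes at 135 + 55 = minute 190.
The centrifuge run cannot start until incubation (finishes minute 135, plus 10-minute gap → minute 145); lysis (finishes minute 75); sample prep (finishes minute 25). The controlling bound is minute 145, so the centrifuge run finishes at 145 + 43 = minute 188.
For secondary incubation: lysis (finishes minute 75); the centrifuge run (finishes minute 188). Taking the maximum gives a start of minute 188, and it finishes at 188 + 35 = minute 223.
For wash step: the centrifuge run (finishes minute 188); lysis (finishes minute 75). Taking the maximum gives a start of minute 188, and it finishes at 188 + 31 = minute 219.
All tasks are finished once the last one completes. Finish times: Sample prep at 25, Lysis at 75, Incubation at 135, The centrifuge run at 188, Wash step at 219, Secondary incubation at 223, Data upload at 190. The latest is minute 223.

223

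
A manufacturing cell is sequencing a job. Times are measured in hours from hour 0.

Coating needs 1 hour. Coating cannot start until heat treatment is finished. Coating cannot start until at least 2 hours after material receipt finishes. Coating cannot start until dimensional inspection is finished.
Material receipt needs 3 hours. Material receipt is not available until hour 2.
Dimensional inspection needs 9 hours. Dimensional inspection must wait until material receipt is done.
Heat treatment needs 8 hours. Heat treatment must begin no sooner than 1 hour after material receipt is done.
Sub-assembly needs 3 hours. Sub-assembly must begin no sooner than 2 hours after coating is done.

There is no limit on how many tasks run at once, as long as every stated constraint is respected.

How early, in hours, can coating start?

Material receipt waits on its own release at hour 2, so it starts at hour 2 and finishes at 2 + 3 = hour 5.
Dimensional inspection waits on material receipt (finishes hour 5), so it starts at hour 5 and finishes at 5 + 9 = hour 14.
Heat treatment waits on material receipt (finishes hour 5, plus 1-hour gap → hour 6), so it starts at hour 6 and finishes at 6 + 8 = hour 14.
Coating waits on heat treatment (finishes hour 14); material receipt (finishes hour 5, plus 2-hour gap → hour 7); dimensional inspection (finishes hour 14). The latest of these is hour 14, which is the earliest coating can start.

14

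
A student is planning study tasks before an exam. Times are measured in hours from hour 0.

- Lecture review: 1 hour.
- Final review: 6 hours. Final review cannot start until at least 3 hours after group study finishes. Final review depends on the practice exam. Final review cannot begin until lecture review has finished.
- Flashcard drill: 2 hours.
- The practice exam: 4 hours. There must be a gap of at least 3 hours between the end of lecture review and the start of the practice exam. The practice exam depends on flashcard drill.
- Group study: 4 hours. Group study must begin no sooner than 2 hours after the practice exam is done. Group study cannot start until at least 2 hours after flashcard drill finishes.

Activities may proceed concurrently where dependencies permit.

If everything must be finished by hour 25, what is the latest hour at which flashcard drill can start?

4

To finish by hour 25, final review (duration 6) must start no later than hour 19.
Since final review (must start by hour 19, minus 3-hour gap → hour 16) depends on it, group study must finish by hour 16. Backing off its 4-hour duration gives a latest start of hour 12.
The practice exam must finish in time for group study (must start by hour 12, minus 2-hour gap → hour 10); final review (must start by hour 19). The tightest is hour 10, so the practice exam must start by 10 − 4 = hour 6.
For flashcard drill: the practice exam (must start by hour 6); group study (must start by hour 12, minus 2-hour gap → hour 10). The most restrictive is hour 6; with a 2-hour duration, flashcard drill must start by hour 4.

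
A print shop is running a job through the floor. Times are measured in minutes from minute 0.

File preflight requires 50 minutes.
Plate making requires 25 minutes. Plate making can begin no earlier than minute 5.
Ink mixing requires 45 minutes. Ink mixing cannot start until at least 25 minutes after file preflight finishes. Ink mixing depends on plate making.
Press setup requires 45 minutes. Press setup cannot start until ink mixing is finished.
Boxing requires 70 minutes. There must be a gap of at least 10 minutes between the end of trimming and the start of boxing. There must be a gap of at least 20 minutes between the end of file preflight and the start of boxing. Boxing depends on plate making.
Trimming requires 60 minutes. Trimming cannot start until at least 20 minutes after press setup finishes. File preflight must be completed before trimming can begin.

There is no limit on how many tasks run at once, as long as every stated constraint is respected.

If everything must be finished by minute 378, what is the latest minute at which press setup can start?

Boxing must finish by minute 378; it takes 70 minutes, so it must start by 378 − 70 = minute 308.
Trimming has to be done before boxing (must start by minute 308, minus 10-minute gap → minute 298). That means finishing by minute 298, i.e. starting by 298 − 60 = minute 238.
Press setup feeds into trimming (must start by minute 238, minus 20-minute gap → minute 218); so press setup must finish by minute 218 and therefore start by minute 173.

173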